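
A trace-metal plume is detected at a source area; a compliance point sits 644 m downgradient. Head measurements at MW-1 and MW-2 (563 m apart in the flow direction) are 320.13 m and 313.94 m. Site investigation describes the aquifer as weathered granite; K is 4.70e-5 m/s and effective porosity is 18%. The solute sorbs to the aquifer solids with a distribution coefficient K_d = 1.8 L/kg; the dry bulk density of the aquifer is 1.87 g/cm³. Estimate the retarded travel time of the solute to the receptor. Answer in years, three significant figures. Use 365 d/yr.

Hydraulic gradient i = (320.13 − 313.94) / 563 = 6.19 / 563 = 0.01099
K = 4.70e-5 m/s × 86400 s/d = 4.061 m/d
Specific discharge q = 4.061 × 0.01099 = 0.04465 m/d
Average linear velocity = 0.04465 / 0.18 = 0.2480 m/d
Retardation R = 1 + ρ_b·K_d/n = 1 + 1.87×1.8/0.18 = 19.70
Contaminant velocity v_c = v/R = 0.2480/19.70 = 0.01259 m/d
t = L/v_c = 644/0.01259 = 51150 d
   = 51150/365 = 140 yr

140 years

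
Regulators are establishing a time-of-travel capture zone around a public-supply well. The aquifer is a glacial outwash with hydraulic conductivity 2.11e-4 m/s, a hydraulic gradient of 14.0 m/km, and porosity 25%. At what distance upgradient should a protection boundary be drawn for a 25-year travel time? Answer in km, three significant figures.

K = 2.11e-4 m/s × 86400 s/d = 18.23 m/d
Darcy flux q = K·i = 18.23 × 0.014 = 0.2552 m/d
v = Ki/n = 18.23·0.014/0.25 = 1.021 m/d
T = 25 yr × 365 = 9125 d
L = v × T = 1.021 × 9125 = 9316 m
   = 9.32 km

9.32 km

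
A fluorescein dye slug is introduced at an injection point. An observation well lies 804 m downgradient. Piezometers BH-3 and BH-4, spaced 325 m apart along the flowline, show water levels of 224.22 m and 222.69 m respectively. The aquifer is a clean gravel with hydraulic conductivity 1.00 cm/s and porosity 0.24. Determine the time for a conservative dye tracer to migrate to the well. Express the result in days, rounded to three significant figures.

Hydraulic gradient i = (224.22 − 222.69) / 325 = 1.53 / 325 = 0.004708
K = 1.00 cm/s × 864 = 864.0 m/d
q = Ki = 864.0 × 0.004708 = 4.067 m/d
v_s = q/n_e = 4.067/0.24 = 16.95 m/d
t = L / v = 804 / 16.95 = 47.44 d

47.4 days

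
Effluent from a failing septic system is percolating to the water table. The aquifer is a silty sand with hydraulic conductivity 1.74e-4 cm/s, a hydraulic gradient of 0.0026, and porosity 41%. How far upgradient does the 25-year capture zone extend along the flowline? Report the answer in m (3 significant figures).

K = 1.74e-4 cm/s × 864 = 0.1503 m/d
Specific discharge q = 0.1503 × 0.0026 = 3.909e-4 m/d
Seepage velocity v = q / n = 3.909e-4 / 0.41 = 9.534e-4 m/d
T = 25 yr × 365 = 9125 d
L = v × T = 9.534e-4 × 9125 = 8.699 m

8.70 m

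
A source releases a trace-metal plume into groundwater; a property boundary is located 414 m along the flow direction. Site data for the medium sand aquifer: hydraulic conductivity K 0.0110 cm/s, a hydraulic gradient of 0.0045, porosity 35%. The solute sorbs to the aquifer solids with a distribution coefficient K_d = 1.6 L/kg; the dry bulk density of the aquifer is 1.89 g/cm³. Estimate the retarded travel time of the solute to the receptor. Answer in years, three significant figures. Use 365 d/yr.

K = 0.0110 cm/s × 864 = 9.504 m/d
q = Ki = 9.504 × 0.0045 = 0.04277 m/d
v = Ki/n = 9.504·0.0045/0.35 = 0.1222 m/d
Retardation R = 1 + ρ_b·K_d/n = 1 + 1.89×1.6/0.35 = 9.640
Contaminant velocity v_c = v/R = 0.1222/9.640 = 0.01268 m/d
t = L/v_c = 414/0.01268 = 32660 d
   = 32660/365 = 89.5 yr

89.5 years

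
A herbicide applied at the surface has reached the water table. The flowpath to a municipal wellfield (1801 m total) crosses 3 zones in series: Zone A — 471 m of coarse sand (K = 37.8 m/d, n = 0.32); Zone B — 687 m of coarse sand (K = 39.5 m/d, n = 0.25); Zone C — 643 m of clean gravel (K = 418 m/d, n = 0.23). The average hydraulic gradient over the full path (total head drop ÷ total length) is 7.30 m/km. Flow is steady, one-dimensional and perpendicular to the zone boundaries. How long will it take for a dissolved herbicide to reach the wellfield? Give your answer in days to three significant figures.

For zones in series the flux q is common to all zones; the equivalent conductivity is the harmonic (thickness-weighted) mean, K_eq = L_total / Σ(L_j/K_j).
Σ(L/K) = 471/37.8 + 687/39.5 + 643/418 = 12.46 + 17.39 + 1.538 = 31.39 d
K_eq = L_total / Σ(L/K) = 1801 / 31.39 = 57.37 m/d
q = K_eq · i = 57.37 × 0.0073 = 0.4188 m/d (same in every zone)
Zone A: v = q/n = 0.4188/0.32 = 1.309 m/d → t_A = 471/1.309 = 359.9 d
Zone B: v = q/n = 0.4188/0.25 = 1.675 m/d → t_B = 687/1.675 = 410.1 d
Zone C: v = q/n = 0.4188/0.23 = 1.821 m/d → t_C = 643/1.821 = 353.1 d
Total t = 359.9 + 410.1 + 353.1 = 1123 d

1120 days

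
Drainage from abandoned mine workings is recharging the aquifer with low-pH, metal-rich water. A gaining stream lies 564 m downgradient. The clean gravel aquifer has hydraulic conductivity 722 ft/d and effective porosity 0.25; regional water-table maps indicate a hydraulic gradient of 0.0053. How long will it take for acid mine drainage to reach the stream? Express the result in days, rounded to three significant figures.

121 days

K = 722 ft/d × 0.3048 = 220.1 m/d
Darcy flux q = K·i = 220.1 × 0.0053 = 1.166 m/d
Average linear velocity = 1.166 / 0.25 = 4.665 m/d
t = L / v = 564 / 4.665 = 120.9 d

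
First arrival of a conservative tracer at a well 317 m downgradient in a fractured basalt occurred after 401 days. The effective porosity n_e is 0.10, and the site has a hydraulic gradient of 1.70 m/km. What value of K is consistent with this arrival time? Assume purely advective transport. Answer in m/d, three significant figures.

v = L / t = 317 / 401 = 0.7905 m/d
K = v · n / i = 0.7905 × 0.10 / 0.0017 = 46.5 m/d

46.5 m/d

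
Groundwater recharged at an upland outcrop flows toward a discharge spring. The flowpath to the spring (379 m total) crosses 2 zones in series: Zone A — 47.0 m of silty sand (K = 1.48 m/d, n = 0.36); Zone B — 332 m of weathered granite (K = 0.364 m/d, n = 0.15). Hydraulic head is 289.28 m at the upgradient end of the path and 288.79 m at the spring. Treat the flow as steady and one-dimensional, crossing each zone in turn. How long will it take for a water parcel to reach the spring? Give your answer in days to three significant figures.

129000 days

Total head drop ΔH = 289.28 − 288.79 = 0.49 m
Steady 1-D flow in series ⇒ the Darcy flux q is identical in every zone and the zone head losses add (resistances L/K in series).
Σ(L/K) = 47.0/1.48 + 332/0.364 = 31.76 + 912.1 = 943.8 d
q = ΔH / Σ(L/K) = 0.49 / 943.8 = 5.192e-4 m/d (same in every zone)
Zone A: v = q/n = 5.192e-4/0.36 = 0.001442 m/d → t_A = 47.0/0.001442 = 32590 d
Zone B: v = q/n = 5.192e-4/0.15 = 0.003461 m/d → t_B = 332/0.003461 = 95930 d
Total t = 32590 + 95930 = 128500 d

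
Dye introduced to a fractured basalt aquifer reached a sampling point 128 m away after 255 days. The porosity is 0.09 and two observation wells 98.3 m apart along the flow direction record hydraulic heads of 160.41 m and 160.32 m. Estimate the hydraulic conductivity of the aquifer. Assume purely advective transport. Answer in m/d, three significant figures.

Hydraulic gradient i = (160.41 − 160.32) / 98.3 = 0.09 / 98.3 = 9.156e-4
v = L / t = 128 / 255 = 0.5020 m/d
K = v · n / i = 0.5020 × 0.09 / 9.156e-4 = 49.3 m/d

49.3 m/d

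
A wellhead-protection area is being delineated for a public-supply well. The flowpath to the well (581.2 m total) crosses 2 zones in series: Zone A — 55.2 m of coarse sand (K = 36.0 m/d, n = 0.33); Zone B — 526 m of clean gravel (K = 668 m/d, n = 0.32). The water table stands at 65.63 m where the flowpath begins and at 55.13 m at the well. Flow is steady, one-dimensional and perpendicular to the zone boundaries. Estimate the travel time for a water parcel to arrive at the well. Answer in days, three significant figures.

41.2 days

Total head drop ΔH = 65.63 − 55.13 = 10.50 m
Steady 1-D flow in series ⇒ the Darcy flux q is identical in every zone and the zone head losses add (resistances L/K in series).
Σ(L/K) = 55.2/36.0 + 526/668 = 1.533 + 0.7874 = 2.321 d
q = ΔH / Σ(L/K) = 10.50 / 2.321 = 4.524 m/d (same in every zone)
Zone A: v = q/n = 4.524/0.33 = 13.71 m/d → t_A = 55.2/13.71 = 4.026 d
Zone B: v = q/n = 4.524/0.32 = 14.14 m/d → t_B = 526/14.14 = 37.20 d
Total t = 4.026 + 37.20 = 41.23 d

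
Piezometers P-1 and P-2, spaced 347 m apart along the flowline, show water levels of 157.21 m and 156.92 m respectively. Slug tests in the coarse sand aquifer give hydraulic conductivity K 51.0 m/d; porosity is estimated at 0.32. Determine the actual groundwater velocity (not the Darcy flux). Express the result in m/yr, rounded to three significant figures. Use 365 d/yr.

48.6 m/yr

Hydraulic gradient i = (157.21 − 156.92) / 347 = 0.29 / 347 = 8.357e-4
Specific discharge q = 51.0 × 8.357e-4 = 0.04262 m/d
v = Ki/n = 51.0·8.357e-4/0.32 = 0.1332 m/d
   = 0.1332 × 365 = 48.6 m/yr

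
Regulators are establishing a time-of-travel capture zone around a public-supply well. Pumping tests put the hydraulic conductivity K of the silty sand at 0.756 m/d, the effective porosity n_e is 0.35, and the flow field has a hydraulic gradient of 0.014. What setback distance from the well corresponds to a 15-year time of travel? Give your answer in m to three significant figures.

166 m

Darcy flux q = K·i = 0.756 × 0.014 = 0.01058 m/d
Seepage velocity v = q / n = 0.01058 / 0.35 = 0.03024 m/d
T = 15 yr × 365 = 5475 d
L = v × T = 0.03024 × 5475 = 165.6 m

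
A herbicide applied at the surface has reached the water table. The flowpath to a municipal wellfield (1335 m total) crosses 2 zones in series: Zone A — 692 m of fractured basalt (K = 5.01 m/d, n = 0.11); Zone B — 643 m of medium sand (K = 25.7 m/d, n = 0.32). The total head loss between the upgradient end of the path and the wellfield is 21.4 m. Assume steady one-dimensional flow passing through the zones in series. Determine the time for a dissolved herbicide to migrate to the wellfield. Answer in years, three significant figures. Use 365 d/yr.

5.89 years

Continuity: the same q passes through each zone, so ΔH = q·Σ(L_j/K_j) — the zones act as resistances in series.
Σ(L/K) = 692/5.01 + 643/25.7 = 138.1 + 25.02 = 163.1 d
q = ΔH / Σ(L/K) = 21.4 / 163.1 = 0.1312 m/d (same in every zone)
Zone A: v = q/n = 0.1312/0.11 = 1.192 m/d → t_A = 692/1.192 = 580.3 d
Zone B: v = q/n = 0.1312/0.32 = 0.4099 m/d → t_B = 643/0.4099 = 1569 d
Total t = 580.3 + 1569 = 2149 d
   = 2149 / 365 = 5.89 yr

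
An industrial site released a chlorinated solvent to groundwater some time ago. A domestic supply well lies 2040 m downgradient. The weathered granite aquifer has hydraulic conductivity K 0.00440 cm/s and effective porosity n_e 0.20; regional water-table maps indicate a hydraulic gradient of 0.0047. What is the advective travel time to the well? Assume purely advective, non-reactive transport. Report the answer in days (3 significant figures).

K = 0.00440 cm/s × 864 = 3.802 m/d
Darcy flux q = K·i = 3.802 × 0.0047 = 0.01787 m/d
Average linear velocity = 0.01787 / 0.20 = 0.08934 m/d
t = L / v = 2040 / 0.08934 = 22830 d

22800 days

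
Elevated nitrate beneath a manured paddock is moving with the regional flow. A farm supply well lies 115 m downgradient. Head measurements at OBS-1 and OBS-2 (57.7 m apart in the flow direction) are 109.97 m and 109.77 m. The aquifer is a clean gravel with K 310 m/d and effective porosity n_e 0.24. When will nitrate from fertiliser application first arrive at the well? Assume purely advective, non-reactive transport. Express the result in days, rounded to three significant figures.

25.7 days

Hydraulic gradient i = (109.97 − 109.77) / 57.7 = 0.20 / 57.7 = 0.003466
Specific discharge q = 310 × 0.003466 = 1.075 m/d
v = Ki/n = 310·0.003466/0.24 = 4.477 m/d
t = L / v = 115 / 4.477 = 25.69 d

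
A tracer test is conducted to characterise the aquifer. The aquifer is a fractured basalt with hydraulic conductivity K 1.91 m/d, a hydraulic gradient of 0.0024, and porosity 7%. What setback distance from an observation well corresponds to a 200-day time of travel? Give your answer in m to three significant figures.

Darcy flux q = K·i = 1.91 × 0.0024 = 0.004584 m/d
Average linear velocity = 0.004584 / 0.07 = 0.06549 m/d
L = v × T = 0.06549 × 200 = 13.10 m

13.1 m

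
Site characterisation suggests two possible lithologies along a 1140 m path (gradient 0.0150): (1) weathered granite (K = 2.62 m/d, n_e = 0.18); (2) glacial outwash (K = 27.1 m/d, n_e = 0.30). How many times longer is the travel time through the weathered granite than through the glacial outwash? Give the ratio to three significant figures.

Unit 1 (weathered granite): v = 2.62×0.015/0.18 = 0.2183 m/d, t = 1140/0.2183 = 5221 d
Unit 2 (glacial outwash): v = 27.1×0.015/0.30 = 1.355 m/d, t = 1140/1.355 = 841.3 d
t(weathered granite) / t(glacial outwash) = 5221/841.3 = 6.21

6.21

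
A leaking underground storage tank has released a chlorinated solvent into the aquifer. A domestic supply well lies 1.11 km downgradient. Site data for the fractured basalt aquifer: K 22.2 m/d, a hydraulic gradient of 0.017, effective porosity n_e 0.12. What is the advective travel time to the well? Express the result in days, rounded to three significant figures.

353 days

Darcy flux q = K·i = 22.2 × 0.017 = 0.3774 m/d
Average linear velocity = 0.3774 / 0.12 = 3.145 m/d
L = 1.11 km = 1110 m
t = L / v = 1110 / 3.145 = 352.9 d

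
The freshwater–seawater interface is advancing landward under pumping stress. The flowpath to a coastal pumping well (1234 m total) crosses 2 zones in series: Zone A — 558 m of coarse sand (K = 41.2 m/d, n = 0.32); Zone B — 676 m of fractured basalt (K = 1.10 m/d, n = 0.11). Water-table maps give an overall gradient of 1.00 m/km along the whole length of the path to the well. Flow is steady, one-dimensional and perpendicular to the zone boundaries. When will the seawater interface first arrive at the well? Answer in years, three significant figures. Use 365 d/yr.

353 years

Steady 1-D flow in series ⇒ the Darcy flux q is identical in every zone and the zone head losses add (resistances L/K in series).
Σ(L/K) = 558/41.2 + 676/1.10 = 13.54 + 614.5 = 628.1 d
K_eq = L_total / Σ(L/K) = 1234 / 628.1 = 1.965 m/d
q = K_eq · i = 1.965 × 0.0010 = 0.001965 m/d (same in every zone)
Zone A: v = q/n = 0.001965/0.32 = 0.006140 m/d → t_A = 558/0.006140 = 90880 d
Zone B: v = q/n = 0.001965/0.11 = 0.01786 m/d → t_B = 676/0.01786 = 37850 d
Total t = 90880 + 37850 = 128700 d
   = 128700 / 365 = 353 yr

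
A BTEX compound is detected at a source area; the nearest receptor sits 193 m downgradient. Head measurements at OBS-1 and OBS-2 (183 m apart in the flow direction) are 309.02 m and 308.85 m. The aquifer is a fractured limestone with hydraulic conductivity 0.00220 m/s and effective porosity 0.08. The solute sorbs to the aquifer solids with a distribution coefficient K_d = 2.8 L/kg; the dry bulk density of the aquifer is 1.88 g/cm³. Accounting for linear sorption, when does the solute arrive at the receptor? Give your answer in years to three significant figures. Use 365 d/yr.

Hydraulic gradient i = (309.02 − 308.85) / 183 = 0.17 / 183 = 9.290e-4
K = 0.00220 m/s × 86400 s/d = 190.1 m/d
q = Ki = 190.1 × 9.290e-4 = 0.1766 m/d
v = Ki/n = 190.1·9.290e-4/0.08 = 2.207 m/d
Retardation R = 1 + ρ_b·K_d/n = 1 + 1.88×2.8/0.08 = 66.80
Contaminant velocity v_c = v/R = 2.207/66.80 = 0.03304 m/d
t = L/v_c = 193/0.03304 = 5841 d
   = 5841/365 = 16.0 yr

16.0 years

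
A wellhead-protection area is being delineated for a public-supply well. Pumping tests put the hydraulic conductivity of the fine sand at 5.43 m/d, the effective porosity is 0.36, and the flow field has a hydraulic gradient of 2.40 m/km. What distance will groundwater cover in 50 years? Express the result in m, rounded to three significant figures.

661 m

Darcy flux q = K·i = 5.43 × 0.0024 = 0.01303 m/d
v_s = q/n_e = 0.01303/0.36 = 0.03620 m/d
T = 50 yr × 365 = 18250 d
L = v × T = 0.03620 × 18250 = 660.7 m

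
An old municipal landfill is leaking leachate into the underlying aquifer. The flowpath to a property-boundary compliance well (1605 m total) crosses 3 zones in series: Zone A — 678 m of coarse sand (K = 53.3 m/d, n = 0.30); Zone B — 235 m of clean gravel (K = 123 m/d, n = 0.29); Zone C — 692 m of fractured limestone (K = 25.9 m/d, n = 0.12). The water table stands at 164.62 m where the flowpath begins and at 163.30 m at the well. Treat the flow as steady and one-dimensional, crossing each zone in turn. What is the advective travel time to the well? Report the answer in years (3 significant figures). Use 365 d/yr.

30.4 years

Total head drop ΔH = 164.62 − 163.30 = 1.32 m
Steady 1-D flow in series ⇒ the Darcy flux q is identical in every zone and the zone head losses add (resistances L/K in series).
Σ(L/K) = 678/53.3 + 235/123 + 692/25.9 = 12.72 + 1.911 + 26.72 = 41.35 d
q = ΔH / Σ(L/K) = 1.32 / 41.35 = 0.03192 m/d (same in every zone)
Zone A: v = q/n = 0.03192/0.30 = 0.1064 m/d → t_A = 678/0.1064 = 6372 d
Zone B: v = q/n = 0.03192/0.29 = 0.1101 m/d → t_B = 235/0.1101 = 2135 d
Zone C: v = q/n = 0.03192/0.12 = 0.2660 m/d → t_C = 692/0.2660 = 2601 d
Total t = 6372 + 2135 + 2601 = 11110 d
   = 11110 / 365 = 30.4 yr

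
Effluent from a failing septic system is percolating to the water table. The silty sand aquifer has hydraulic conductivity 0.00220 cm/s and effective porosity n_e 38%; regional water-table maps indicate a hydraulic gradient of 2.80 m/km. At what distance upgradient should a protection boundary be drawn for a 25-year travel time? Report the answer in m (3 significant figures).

K = 0.00220 cm/s × 864 = 1.901 m/d
Specific discharge q = 1.901 × 0.0028 = 0.005322 m/d
v_s = q/n_e = 0.005322/0.38 = 0.01401 m/d
T = 25 yr × 365 = 9125 d
L = v × T = 0.01401 × 9125 = 127.8 m

128 m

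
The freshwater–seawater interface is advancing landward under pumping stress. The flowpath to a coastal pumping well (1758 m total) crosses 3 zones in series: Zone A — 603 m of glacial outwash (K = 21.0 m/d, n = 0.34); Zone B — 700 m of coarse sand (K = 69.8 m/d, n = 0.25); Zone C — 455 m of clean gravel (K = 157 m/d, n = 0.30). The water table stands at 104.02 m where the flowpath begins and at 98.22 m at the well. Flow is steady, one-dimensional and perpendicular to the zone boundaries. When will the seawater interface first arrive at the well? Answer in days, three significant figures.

3710 days

Total head drop ΔH = 104.02 − 98.22 = 5.80 m
Continuity: the same q passes through each zone, so ΔH = q·Σ(L_j/K_j) — the zones act as resistances in series.
Σ(L/K) = 603/21.0 + 700/69.8 + 455/157 = 28.71 + 10.03 + 2.898 = 41.64 d
q = ΔH / Σ(L/K) = 5.80 / 41.64 = 0.1393 m/d (same in every zone)
Zone A: v = q/n = 0.1393/0.34 = 0.4097 m/d → t_A = 603/0.4097 = 1472 d
Zone B: v = q/n = 0.1393/0.25 = 0.5571 m/d → t_B = 700/0.5571 = 1256 d
Zone C: v = q/n = 0.1393/0.30 = 0.4643 m/d → t_C = 455/0.4643 = 980.0 d
Total t = 1472 + 1256 + 980.0 = 3708 d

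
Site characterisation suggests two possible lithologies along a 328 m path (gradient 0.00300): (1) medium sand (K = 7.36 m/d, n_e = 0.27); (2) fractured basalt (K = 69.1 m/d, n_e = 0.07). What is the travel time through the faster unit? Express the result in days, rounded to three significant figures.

Unit 1 (medium sand): v = 7.36×0.0030/0.27 = 0.08178 m/d, t = 328/0.08178 = 4011 d
Unit 2 (fractured basalt): v = 69.1×0.0030/0.07 = 2.961 m/d, t = 328/2.961 = 110.8 d
Faster unit: t = 111 d

111 days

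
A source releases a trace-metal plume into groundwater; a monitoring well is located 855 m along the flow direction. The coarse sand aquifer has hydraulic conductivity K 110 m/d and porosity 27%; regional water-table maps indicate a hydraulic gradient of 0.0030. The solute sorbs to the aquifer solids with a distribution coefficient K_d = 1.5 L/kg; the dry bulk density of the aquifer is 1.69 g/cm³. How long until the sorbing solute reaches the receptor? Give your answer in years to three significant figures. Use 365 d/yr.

Darcy flux q = K·i = 110 × 0.0030 = 0.3300 m/d
Average linear velocity = 0.3300 / 0.27 = 1.222 m/d
Retardation R = 1 + ρ_b·K_d/n = 1 + 1.69×1.5/0.27 = 10.39
Contaminant velocity v_c = v/R = 1.222/10.39 = 0.1176 m/d
t = L/v_c = 855/0.1176 = 7268 d
   = 7268/365 = 19.9 yr

19.9 years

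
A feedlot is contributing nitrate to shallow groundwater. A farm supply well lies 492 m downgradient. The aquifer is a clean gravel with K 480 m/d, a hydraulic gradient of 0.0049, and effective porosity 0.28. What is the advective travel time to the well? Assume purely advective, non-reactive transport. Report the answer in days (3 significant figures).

q = Ki = 480 × 0.0049 = 2.352 m/d
v = Ki/n = 480·0.0049/0.28 = 8.400 m/d
t = L / v = 492 / 8.400 = 58.57 d

58.6 days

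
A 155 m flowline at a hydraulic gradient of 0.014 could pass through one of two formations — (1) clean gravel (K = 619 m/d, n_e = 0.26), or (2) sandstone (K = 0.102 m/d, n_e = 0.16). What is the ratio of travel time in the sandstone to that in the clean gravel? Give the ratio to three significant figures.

Unit 1 (clean gravel): v = 619×0.014/0.26 = 33.33 m/d, t = 155/33.33 = 4.650 d
Unit 2 (sandstone): v = 0.102×0.014/0.16 = 0.008925 m/d, t = 155/0.008925 = 17370 d
t(sandstone) / t(clean gravel) = 17370/4.650 = 3730

3730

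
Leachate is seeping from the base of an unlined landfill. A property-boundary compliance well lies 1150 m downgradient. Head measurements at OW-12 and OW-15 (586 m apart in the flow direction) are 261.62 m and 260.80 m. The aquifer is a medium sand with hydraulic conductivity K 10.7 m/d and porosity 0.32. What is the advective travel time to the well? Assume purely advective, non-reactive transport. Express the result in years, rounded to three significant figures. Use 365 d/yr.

67.3 years

Hydraulic gradient i = (261.62 − 260.80) / 586 = 0.82 / 586 = 0.001399
Darcy flux q = K·i = 10.7 × 0.001399 = 0.01497 m/d
Seepage velocity v = q / n = 0.01497 / 0.32 = 0.04679 m/d
t = L / v = 1150 / 0.04679 = 24580 d
   = 24580 / 365 = 67.3 yr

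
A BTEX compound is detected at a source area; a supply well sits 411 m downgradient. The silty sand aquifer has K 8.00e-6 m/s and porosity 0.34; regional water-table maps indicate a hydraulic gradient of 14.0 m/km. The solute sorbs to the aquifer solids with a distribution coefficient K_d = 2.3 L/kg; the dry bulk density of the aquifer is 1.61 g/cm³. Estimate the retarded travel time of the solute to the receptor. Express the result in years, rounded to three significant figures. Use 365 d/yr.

K = 8.00e-6 m/s × 86400 s/d = 0.6912 m/d
Darcy flux q = K·i = 0.6912 × 0.014 = 0.009677 m/d
v_s = q/n_e = 0.009677/0.34 = 0.02846 m/d
Retardation R = 1 + ρ_b·K_d/n = 1 + 1.61×2.3/0.34 = 11.89
Contaminant velocity v_c = v/R = 0.02846/11.89 = 0.002393 m/d
t = L/v_c = 411/0.002393 = 171700 d
   = 171700/365 = 470 yr

470 years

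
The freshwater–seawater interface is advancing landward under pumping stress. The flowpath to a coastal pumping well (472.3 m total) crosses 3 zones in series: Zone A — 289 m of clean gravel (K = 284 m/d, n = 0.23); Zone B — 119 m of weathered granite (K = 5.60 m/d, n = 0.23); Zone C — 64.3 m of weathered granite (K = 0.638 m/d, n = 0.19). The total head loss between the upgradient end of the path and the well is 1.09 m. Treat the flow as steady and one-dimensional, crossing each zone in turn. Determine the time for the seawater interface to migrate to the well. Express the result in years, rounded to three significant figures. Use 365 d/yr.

Steady 1-D flow in series ⇒ the Darcy flux q is identical in every zone and the zone head losses add (resistances L/K in series).
Σ(L/K) = 289/284 + 119/5.60 + 64.3/0.638 = 1.018 + 21.25 + 100.8 = 123.1 d
q = ΔH / Σ(L/K) = 1.09 / 123.1 = 0.008858 m/d (same in every zone)
Zone A: v = q/n = 0.008858/0.23 = 0.03851 m/d → t_A = 289/0.03851 = 7504 d
Zone B: v = q/n = 0.008858/0.23 = 0.03851 m/d → t_B = 119/0.03851 = 3090 d
Zone C: v = q/n = 0.008858/0.19 = 0.04662 m/d → t_C = 64.3/0.04662 = 1379 d
Total t = 7504 + 3090 + 1379 = 11970 d
   = 11970 / 365 = 32.8 yr

32.8 years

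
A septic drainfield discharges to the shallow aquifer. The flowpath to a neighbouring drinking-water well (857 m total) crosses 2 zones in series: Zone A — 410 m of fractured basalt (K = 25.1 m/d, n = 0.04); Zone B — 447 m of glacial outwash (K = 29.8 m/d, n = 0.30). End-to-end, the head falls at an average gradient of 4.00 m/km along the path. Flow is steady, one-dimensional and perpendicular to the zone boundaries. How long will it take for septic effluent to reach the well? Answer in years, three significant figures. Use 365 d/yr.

3.77 years

Continuity: the same q passes through each zone, so ΔH = q·Σ(L_j/K_j) — the zones act as resistances in series.
Σ(L/K) = 410/25.1 + 447/29.8 = 16.33 + 15.00 = 31.33 d
K_eq = L_total / Σ(L/K) = 857 / 31.33 = 27.35 m/d
q = K_eq · i = 27.35 × 0.0040 = 0.1094 m/d (same in every zone)
Zone A: v = q/n = 0.1094/0.04 = 2.735 m/d → t_A = 410/2.735 = 149.9 d
Zone B: v = q/n = 0.1094/0.30 = 0.3647 m/d → t_B = 447/0.3647 = 1226 d
Total t = 149.9 + 1226 = 1376 d
   = 1376 / 365 = 3.77 yr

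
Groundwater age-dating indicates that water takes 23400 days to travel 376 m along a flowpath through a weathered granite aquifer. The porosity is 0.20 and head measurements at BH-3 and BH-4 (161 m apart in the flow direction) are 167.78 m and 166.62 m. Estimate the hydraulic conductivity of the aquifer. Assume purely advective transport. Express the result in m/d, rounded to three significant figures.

Hydraulic gradient i = (167.78 − 166.62) / 161 = 1.16 / 161 = 0.007205
v = L / t = 376 / 23400 = 0.01607 m/d
K = v · n / i = 0.01607 × 0.20 / 0.007205 = 0.446 m/d

0.446 m/d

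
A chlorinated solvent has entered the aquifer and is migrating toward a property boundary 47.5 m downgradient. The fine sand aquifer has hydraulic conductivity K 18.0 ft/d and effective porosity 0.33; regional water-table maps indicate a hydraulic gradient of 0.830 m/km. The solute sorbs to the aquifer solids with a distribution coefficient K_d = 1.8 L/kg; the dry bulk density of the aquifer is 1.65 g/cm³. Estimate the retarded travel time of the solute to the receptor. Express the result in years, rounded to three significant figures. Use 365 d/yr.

K = 18.0 ft/d × 0.3048 = 5.486 m/d
Specific discharge q = 5.486 × 8.3e-4 = 0.004554 m/d
Average linear velocity = 0.004554 / 0.33 = 0.01380 m/d
Retardation R = 1 + ρ_b·K_d/n = 1 + 1.65×1.8/0.33 = 10.00
Contaminant velocity v_c = v/R = 0.01380/10.00 = 0.001380 m/d
t = L/v_c = 47.5/0.001380 = 34420 d
   = 34420/365 = 94.3 yr

94.3 years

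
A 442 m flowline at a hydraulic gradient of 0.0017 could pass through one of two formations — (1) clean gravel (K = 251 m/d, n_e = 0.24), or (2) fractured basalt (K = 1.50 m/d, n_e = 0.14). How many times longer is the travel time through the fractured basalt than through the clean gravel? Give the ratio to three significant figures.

Unit 1 (clean gravel): v = 251×0.0017/0.24 = 1.778 m/d, t = 442/1.778 = 248.6 d
Unit 2 (fractured basalt): v = 1.50×0.0017/0.14 = 0.01821 m/d, t = 442/0.01821 = 24270 d
t(fractured basalt) / t(clean gravel) = 24270/248.6 = 97.6

97.6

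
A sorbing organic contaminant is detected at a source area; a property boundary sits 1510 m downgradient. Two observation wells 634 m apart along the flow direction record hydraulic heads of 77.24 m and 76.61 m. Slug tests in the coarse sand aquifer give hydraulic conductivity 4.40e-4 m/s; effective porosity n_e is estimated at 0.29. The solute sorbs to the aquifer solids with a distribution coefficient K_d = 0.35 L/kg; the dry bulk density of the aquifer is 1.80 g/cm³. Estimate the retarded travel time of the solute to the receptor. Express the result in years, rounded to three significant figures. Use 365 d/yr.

Hydraulic gradient i = (77.24 − 76.61) / 634 = 0.63 / 634 = 9.937e-4
K = 4.40e-4 m/s × 86400 s/d = 38.02 m/d
Specific discharge q = 38.02 × 9.937e-4 = 0.03778 m/d
Seepage velocity v = q / n = 0.03778 / 0.29 = 0.1303 m/d
Retardation R = 1 + ρ_b·K_d/n = 1 + 1.80×0.35/0.29 = 3.172
Contaminant velocity v_c = v/R = 0.1303/3.172 = 0.04106 m/d
t = L/v_c = 1510/0.04106 = 36770 d
   = 36770/365 = 101 yr

101 years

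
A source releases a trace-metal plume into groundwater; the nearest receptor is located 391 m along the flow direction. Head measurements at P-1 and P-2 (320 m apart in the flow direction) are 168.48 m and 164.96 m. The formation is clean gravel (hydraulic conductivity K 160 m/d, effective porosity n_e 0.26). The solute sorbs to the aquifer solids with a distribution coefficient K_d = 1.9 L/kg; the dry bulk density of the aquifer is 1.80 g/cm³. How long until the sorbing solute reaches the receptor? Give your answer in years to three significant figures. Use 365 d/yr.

2.24 years

Hydraulic gradient i = (168.48 − 164.96) / 320 = 3.52 / 320 = 0.01100
q = Ki = 160 × 0.01100 = 1.760 m/d
v_s = q/n_e = 1.760/0.26 = 6.769 m/d
Retardation R = 1 + ρ_b·K_d/n = 1 + 1.80×1.9/0.26 = 14.15
Contaminant velocity v_c = v/R = 6.769/14.15 = 0.4783 m/d
t = L/v_c = 391/0.4783 = 817.5 d
   = 817.5/365 = 2.24 yr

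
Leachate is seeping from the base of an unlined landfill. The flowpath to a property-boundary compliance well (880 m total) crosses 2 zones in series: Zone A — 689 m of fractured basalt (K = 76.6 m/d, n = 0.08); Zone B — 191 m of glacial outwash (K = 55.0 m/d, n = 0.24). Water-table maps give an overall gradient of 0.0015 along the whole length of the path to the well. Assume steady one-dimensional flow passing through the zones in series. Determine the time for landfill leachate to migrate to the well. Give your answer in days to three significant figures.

954 days

For zones in series the flux q is common to all zones; the equivalent conductivity is the harmonic (thickness-weighted) mean, K_eq = L_total / Σ(L_j/K_j).
Σ(L/K) = 689/76.6 + 191/55.0 = 8.995 + 3.473 = 12.47 d
K_eq = L_total / Σ(L/K) = 880 / 12.47 = 70.58 m/d
q = K_eq · i = 70.58 × 0.0015 = 0.1059 m/d (same in every zone)
Zone A: v = q/n = 0.1059/0.08 = 1.323 m/d → t_A = 689/1.323 = 520.6 d
Zone B: v = q/n = 0.1059/0.24 = 0.4411 m/d → t_B = 191/0.4411 = 433.0 d
Total t = 520.6 + 433.0 = 953.6 d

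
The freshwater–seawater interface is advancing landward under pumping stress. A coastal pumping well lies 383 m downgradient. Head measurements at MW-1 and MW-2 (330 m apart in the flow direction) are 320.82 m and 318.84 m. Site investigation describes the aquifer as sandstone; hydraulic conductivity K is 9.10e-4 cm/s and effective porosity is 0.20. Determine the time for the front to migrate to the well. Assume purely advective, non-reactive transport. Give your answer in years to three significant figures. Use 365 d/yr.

44.5 years

Hydraulic gradient i = (320.82 − 318.84) / 330 = 1.98 / 330 = 0.006000
K = 9.10e-4 cm/s × 864 = 0.7862 m/d
q = Ki = 0.7862 × 0.006000 = 0.004717 m/d
Seepage velocity v = q / n = 0.004717 / 0.20 = 0.02359 m/d
t = L / v = 383 / 0.02359 = 16240 d
   = 16240 / 365 = 44.5 yr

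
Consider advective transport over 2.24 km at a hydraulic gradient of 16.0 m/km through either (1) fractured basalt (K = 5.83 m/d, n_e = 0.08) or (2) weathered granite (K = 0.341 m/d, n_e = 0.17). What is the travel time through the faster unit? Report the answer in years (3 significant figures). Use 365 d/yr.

5.26 years

Unit 1 (fractured basalt): v = 5.83×0.016/0.08 = 1.166 m/d, t = 2240/1.166 = 1921 d
Unit 2 (weathered granite): v = 0.341×0.016/0.17 = 0.03209 m/d, t = 2240/0.03209 = 69790 d
Faster: 1921 d / 365 = 5.26 yr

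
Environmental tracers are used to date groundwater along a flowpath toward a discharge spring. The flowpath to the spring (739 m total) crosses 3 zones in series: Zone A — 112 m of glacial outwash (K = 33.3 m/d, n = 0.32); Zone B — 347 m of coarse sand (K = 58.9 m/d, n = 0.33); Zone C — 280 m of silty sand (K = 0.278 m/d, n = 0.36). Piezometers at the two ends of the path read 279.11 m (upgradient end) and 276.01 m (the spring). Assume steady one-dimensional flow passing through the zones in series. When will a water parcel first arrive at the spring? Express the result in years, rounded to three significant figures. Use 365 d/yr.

226 years

Total head drop ΔH = 279.11 − 276.01 = 3.10 m
Steady 1-D flow in series ⇒ the Darcy flux q is identical in every zone and the zone head losses add (resistances L/K in series).
Σ(L/K) = 112/33.3 + 347/58.9 + 280/0.278 = 3.363 + 5.891 + 1007 = 1016 d
q = ΔH / Σ(L/K) = 3.10 / 1016 = 0.003050 m/d (same in every zone)
Zone A: v = q/n = 0.003050/0.32 = 0.009531 m/d → t_A = 112/0.009531 = 11750 d
Zone B: v = q/n = 0.003050/0.33 = 0.009242 m/d → t_B = 347/0.009242 = 37550 d
Zone C: v = q/n = 0.003050/0.36 = 0.008472 m/d → t_C = 280/0.008472 = 33050 d
Total t = 11750 + 37550 + 33050 = 82350 d
   = 82350 / 365 = 226 yr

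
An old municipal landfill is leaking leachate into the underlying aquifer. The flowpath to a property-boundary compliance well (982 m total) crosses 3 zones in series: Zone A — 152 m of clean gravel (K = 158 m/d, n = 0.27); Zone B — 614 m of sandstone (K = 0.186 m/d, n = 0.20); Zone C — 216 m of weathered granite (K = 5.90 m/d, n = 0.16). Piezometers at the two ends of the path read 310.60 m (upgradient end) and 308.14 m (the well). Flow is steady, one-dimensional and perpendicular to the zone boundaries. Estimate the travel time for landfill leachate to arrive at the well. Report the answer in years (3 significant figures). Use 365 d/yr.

738 years

Total head drop ΔH = 310.60 − 308.14 = 2.46 m
Continuity: the same q passes through each zone, so ΔH = q·Σ(L_j/K_j) — the zones act as resistances in series.
Σ(L/K) = 152/158 + 614/0.186 + 216/5.90 = 0.9620 + 3301 + 36.61 = 3339 d
q = ΔH / Σ(L/K) = 2.46 / 3339 = 7.368e-4 m/d (same in every zone)
Zone A: v = q/n = 7.368e-4/0.27 = 0.002729 m/d → t_A = 152/0.002729 = 55700 d
Zone B: v = q/n = 7.368e-4/0.20 = 0.003684 m/d → t_B = 614/0.003684 = 166700 d
Zone C: v = q/n = 7.368e-4/0.16 = 0.004605 m/d → t_C = 216/0.004605 = 46900 d
Total t = 55700 + 166700 + 46900 = 269300 d
   = 269300 / 365 = 738 yr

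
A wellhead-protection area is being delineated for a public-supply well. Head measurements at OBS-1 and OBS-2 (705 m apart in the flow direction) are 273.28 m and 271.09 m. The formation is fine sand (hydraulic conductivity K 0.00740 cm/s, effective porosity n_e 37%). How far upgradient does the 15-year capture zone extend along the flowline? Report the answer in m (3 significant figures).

294 m

Hydraulic gradient i = (273.28 − 271.09) / 705 = 2.19 / 705 = 0.003106
K = 0.00740 cm/s × 864 = 6.394 m/d
Specific discharge q = 6.394 × 0.003106 = 0.01986 m/d
v = Ki/n = 6.394·0.003106/0.37 = 0.05368 m/d
T = 15 yr × 365 = 5475 d
L = v × T = 0.05368 × 5475 = 293.9 m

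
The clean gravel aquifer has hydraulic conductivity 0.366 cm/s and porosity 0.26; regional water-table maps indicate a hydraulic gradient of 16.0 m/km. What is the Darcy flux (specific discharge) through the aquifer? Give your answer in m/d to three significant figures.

K = 0.366 cm/s × 864 = 316.2 m/d
q = Ki = 316.2 × 0.016 = 5.060 m/d

5.06 m/d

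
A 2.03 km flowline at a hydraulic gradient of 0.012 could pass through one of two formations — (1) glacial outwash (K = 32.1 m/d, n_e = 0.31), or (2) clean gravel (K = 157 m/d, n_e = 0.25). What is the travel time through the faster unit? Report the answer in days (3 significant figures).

Unit 1 (glacial outwash): v = 32.1×0.012/0.31 = 1.243 m/d, t = 2030/1.243 = 1634 d
Unit 2 (clean gravel): v = 157×0.012/0.25 = 7.536 m/d, t = 2030/7.536 = 269.4 d
Faster unit: t = 269 d

269 days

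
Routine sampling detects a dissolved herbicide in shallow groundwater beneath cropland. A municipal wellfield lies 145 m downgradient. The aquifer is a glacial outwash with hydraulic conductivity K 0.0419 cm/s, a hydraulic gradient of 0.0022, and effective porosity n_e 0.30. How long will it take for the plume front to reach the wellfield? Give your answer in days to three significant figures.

546 days

K = 0.0419 cm/s × 864 = 36.20 m/d
q = Ki = 36.20 × 0.0022 = 0.07964 m/d
v_s = q/n_e = 0.07964/0.30 = 0.2655 m/d
t = L / v = 145 / 0.2655 = 546.2 d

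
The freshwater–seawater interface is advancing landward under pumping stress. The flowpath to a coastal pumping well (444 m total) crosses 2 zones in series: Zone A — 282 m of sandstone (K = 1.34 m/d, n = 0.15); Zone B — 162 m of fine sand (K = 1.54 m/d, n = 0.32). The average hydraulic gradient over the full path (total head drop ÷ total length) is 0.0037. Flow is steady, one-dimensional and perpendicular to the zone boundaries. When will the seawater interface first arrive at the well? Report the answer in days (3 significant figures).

Continuity: the same q passes through each zone, so ΔH = q·Σ(L_j/K_j) — the zones act as resistances in series.
Σ(L/K) = 282/1.34 + 162/1.54 = 210.4 + 105.2 = 315.6 d
K_eq = L_total / Σ(L/K) = 444 / 315.6 = 1.407 m/d
q = K_eq · i = 1.407 × 0.0037 = 0.005205 m/d (same in every zone)
Zone A: v = q/n = 0.005205/0.15 = 0.03470 m/d → t_A = 282/0.03470 = 8127 d
Zone B: v = q/n = 0.005205/0.32 = 0.01626 m/d → t_B = 162/0.01626 = 9960 d
Total t = 8127 + 9960 = 18090 d

18100 days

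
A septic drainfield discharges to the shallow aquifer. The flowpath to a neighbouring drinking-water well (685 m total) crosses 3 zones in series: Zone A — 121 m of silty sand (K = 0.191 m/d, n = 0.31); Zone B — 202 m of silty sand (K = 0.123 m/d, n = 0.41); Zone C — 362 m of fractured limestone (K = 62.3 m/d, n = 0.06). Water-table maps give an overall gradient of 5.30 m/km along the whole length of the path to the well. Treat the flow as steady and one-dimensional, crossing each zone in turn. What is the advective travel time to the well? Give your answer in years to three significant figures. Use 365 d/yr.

Continuity: the same q passes through each zone, so ΔH = q·Σ(L_j/K_j) — the zones act as resistances in series.
Σ(L/K) = 121/0.191 + 202/0.123 + 362/62.3 = 633.5 + 1642 + 5.811 = 2282 d
K_eq = L_total / Σ(L/K) = 685 / 2282 = 0.3002 m/d
q = K_eq · i = 0.3002 × 0.0053 = 0.001591 m/d (same in every zone)
Zone A: v = q/n = 0.001591/0.31 = 0.005133 m/d → t_A = 121/0.005133 = 23570 d
Zone B: v = q/n = 0.001591/0.41 = 0.003881 m/d → t_B = 202/0.003881 = 52050 d
Zone C: v = q/n = 0.001591/0.06 = 0.02652 m/d → t_C = 362/0.02652 = 13650 d
Total t = 23570 + 52050 + 13650 = 89270 d
   = 89270 / 365 = 245 yr

245 years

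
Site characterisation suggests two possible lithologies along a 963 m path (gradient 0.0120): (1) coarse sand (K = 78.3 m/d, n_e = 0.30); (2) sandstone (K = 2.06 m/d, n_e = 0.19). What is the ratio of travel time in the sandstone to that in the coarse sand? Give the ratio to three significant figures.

Unit 1 (coarse sand): v = 78.3×0.012/0.30 = 3.132 m/d, t = 963/3.132 = 307.5 d
Unit 2 (sandstone): v = 2.06×0.012/0.19 = 0.1301 m/d, t = 963/0.1301 = 7402 d
t(sandstone) / t(coarse sand) = 7402/307.5 = 24.1

24.1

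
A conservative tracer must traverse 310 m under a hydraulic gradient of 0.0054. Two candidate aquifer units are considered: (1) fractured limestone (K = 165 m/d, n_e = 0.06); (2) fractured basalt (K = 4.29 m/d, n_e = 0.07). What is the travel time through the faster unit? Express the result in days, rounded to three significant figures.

20.9 days

Unit 1 (fractured limestone): v = 165×0.0054/0.06 = 14.85 m/d, t = 310/14.85 = 20.88 d
Unit 2 (fractured basalt): v = 4.29×0.0054/0.07 = 0.3309 m/d, t = 310/0.3309 = 936.7 d
Faster unit: t = 20.9 d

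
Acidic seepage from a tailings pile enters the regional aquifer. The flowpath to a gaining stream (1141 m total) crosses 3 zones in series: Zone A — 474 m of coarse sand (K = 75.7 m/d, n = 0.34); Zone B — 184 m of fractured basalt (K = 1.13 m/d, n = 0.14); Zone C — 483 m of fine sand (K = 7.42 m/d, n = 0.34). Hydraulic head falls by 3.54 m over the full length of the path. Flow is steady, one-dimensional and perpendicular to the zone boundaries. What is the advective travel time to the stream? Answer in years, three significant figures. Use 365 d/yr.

63.6 years

Steady 1-D flow in series ⇒ the Darcy flux q is identical in every zone and the zone head losses add (resistances L/K in series).
Σ(L/K) = 474/75.7 + 184/1.13 + 483/7.42 = 6.262 + 162.8 + 65.09 = 234.2 d
q = ΔH / Σ(L/K) = 3.54 / 234.2 = 0.01512 m/d (same in every zone)
Zone A: v = q/n = 0.01512/0.34 = 0.04446 m/d → t_A = 474/0.04446 = 10660 d
Zone B: v = q/n = 0.01512/0.14 = 0.1080 m/d → t_B = 184/0.1080 = 1704 d
Zone C: v = q/n = 0.01512/0.34 = 0.04446 m/d → t_C = 483/0.04446 = 10860 d
Total t = 10660 + 1704 + 10860 = 23230 d
   = 23230 / 365 = 63.6 yr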